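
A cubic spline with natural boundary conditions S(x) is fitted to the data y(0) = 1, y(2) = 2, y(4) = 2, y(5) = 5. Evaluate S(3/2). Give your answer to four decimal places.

2.0185

Write M_i for S''(x_i). With h_i = 2, 2, 1 and divided differences Δ_i = 1/2, 0, 3, the continuity of S' gives the tridiagonal system
  2·M_0 + 8·M_1 + 2·M_2 = 6(Δ_1 - Δ_0) = -3
  2·M_1 + 6·M_2 + 1·M_3 = 6(Δ_2 - Δ_1) = 18
Natural end conditions: M_0 = M_3 = 0.
Forward elimination and back-substitution give M_0 = 0, M_1 = -27/22, M_2 = 75/22, M_3 = 0.
On [0, 2], S(x) = 1 + 10/11·x + 0·x² - 9/88·x³.
With x = 3/2: S(3/2) = 1421/704.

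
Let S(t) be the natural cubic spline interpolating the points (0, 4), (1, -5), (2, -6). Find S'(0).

Put σ_i = S'' at the i-th knot. Here h = (1, 1) and Δ = (-9, -1), so the interior equations h_(i-1)·σ_(i-1) + 2(h_(i-1)+h_i)·σ_i + h_i·σ_(i+1) = 6(Δ_i − Δ_(i-1)) read
  1·σ_0 + 4·σ_1 + 1·σ_2 = 6(Δ_1 - Δ_0) = 48
Natural end conditions: σ_0 = σ_2 = 0.
Solving the tridiagonal system: σ_0 = 0, σ_1 = 12, σ_2 = 0.
On [0, 1], S'(t) = b_0 + 2c_0·t + 3d_0·t² with b_0 = Δ_0 - h_0(2σ_0 + σ_1)/6 = -11, c_0 = σ_0/2 = 0, d_0 = (σ_1 - σ_0)/(6h_0) = 2. So S'(0) = -11.

-11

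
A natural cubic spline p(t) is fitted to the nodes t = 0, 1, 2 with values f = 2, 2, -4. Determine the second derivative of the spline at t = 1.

Write M_i for p''(x_i). With h_i = 1, 1 and divided differences Δ_i = 0, -6, the continuity of p' gives the tridiagonal system
  1·M_0 + 4·M_1 + 1·M_2 = 6(Δ_1 - Δ_0) = -36
Natural end conditions: M_0 = M_2 = 0.
Forward elimination and back-substitution give M_0 = 0, M_1 = -9, M_2 = 0.

-9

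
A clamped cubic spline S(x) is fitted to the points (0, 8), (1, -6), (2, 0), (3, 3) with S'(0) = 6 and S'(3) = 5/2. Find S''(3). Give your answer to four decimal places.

Let M_i = S''(x_i). Step sizes h_i = 1, 1, 1; slopes of the chords Δ_i = (y_(i+1) - y_i)/h_i = -14, 6, 3.
  1·M_0 + 4·M_1 + 1·M_2 = 6(Δ_1 - Δ_0) = 120
  1·M_1 + 4·M_2 + 1·M_3 = 6(Δ_2 - Δ_1) = -18
Clamped end conditions give two more equations: 2h_0·M_0 + h_0·M_1 = 6(Δ_0 - S'(0)) = -120 and h_2·M_2 + 2h_2·M_3 = 6(S'(3) - Δ_2) = -3.
Solving the tridiagonal system: M_0 = -1331/15, M_1 = 862/15, M_2 = -317/15, M_3 = 136/15.

9.0667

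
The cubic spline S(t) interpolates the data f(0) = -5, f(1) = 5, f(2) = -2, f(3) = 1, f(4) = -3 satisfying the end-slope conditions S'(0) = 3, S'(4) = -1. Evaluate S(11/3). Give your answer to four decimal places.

-1.7831

Write m_i for S''(x_i). With h_i = 1, 1, 1, 1 and divided differences Δ_i = 10, -7, 3, -4, the continuity of S' gives the tridiagonal system
  1·m_0 + 4·m_1 + 1·m_2 = 6(Δ_1 - Δ_0) = -102
  1·m_1 + 4·m_2 + 1·m_3 = 6(Δ_2 - Δ_1) = 60
  1·m_2 + 4·m_3 + 1·m_4 = 6(Δ_3 - Δ_2) = -42
Clamped end conditions give two more equations: 2h_0·m_0 + h_0·m_1 = 6(Δ_0 - S'(0)) = 42 and h_3·m_3 + 2h_3·m_4 = 6(S'(4) - Δ_3) = 18.
Hence m_0 = 302/7, m_1 = -310/7, m_2 = 32, m_3 = -166/7, m_4 = 146/7.
On [3, 4], S(t) = 1 + 3/7·(t - 3) - 83/7·(t - 3)² + 52/7·(t - 3)³.
With (t - 3) = 2/3: S(11/3) = -337/189.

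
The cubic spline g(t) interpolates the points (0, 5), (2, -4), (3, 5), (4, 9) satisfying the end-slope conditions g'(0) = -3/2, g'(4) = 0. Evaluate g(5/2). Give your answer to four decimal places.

-0.0795

With M_i denoting the second derivative at x_i, h_i = 2, 1, 1, and Δ_i = (y_(i+1) − y_i)/h_i = -9/2, 9, 4:
  2·M_0 + 6·M_1 + 1·M_2 = 6(Δ_1 - Δ_0) = 81
  1·M_1 + 4·M_2 + 1·M_3 = 6(Δ_2 - Δ_1) = -30
Clamped end conditions give two more equations: 2h_0·M_0 + h_0·M_1 = 6(Δ_0 - g'(0)) = -18 and h_2·M_2 + 2h_2·M_3 = 6(g'(4) - Δ_2) = -24.
Solving: M_0 = -321/22, M_1 = 222/11, M_2 = -120/11, M_3 = -72/11.
On [2, 3], g(t) = -4 + 45/11·(t - 2) + 111/11·(t - 2)² - 57/11·(t - 2)³.
With (t - 2) = 1/2: g(5/2) = -7/88.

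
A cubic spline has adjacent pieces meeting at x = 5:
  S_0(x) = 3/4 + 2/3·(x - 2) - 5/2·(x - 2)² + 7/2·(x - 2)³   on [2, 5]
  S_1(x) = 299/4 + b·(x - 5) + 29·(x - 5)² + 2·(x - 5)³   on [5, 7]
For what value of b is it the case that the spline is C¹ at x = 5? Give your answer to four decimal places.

S_0'(x) = 2/3 - 5·(x - 2) + 21/2·(x - 2)², so S_0'(5) = 481/6. On the right, S_1'(5) = b, so b = 481/6.

80.1667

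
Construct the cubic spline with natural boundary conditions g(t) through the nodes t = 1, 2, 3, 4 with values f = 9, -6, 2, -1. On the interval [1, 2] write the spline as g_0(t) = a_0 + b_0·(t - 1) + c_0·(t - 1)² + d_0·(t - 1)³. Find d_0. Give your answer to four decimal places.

6.8667

With m_i denoting the second derivative at x_i, h_i = 1, 1, 1, and Δ_i = (y_(i+1) − y_i)/h_i = -15, 8, -3:
  1·m_0 + 4·m_1 + 1·m_2 = 6(Δ_1 - Δ_0) = 138
  1·m_1 + 4·m_2 + 1·m_3 = 6(Δ_2 - Δ_1) = -66
Natural end conditions: m_0 = m_3 = 0.
Solving: m_0 = 0, m_1 = 206/5, m_2 = -134/5, m_3 = 0.
On [1, 2], with g_0(t) = a_0 + b_0·(t - 1) + c_0·(t - 1)² + d_0·(t - 1)³: c_0 = m_0/2 = 0, d_0 = (m_1 - m_0)/(6h_0) = 103/15, b_0 = Δ_0 - h_0(2m_0 + m_1)/6 = -328/15.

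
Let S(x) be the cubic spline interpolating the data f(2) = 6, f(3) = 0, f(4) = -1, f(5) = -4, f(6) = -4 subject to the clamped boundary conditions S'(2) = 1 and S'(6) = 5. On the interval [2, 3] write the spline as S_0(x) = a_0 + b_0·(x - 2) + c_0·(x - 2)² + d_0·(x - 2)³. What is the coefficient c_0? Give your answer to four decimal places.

Write M_i for S''(x_i). With h_i = 1, 1, 1, 1 and divided differences Δ_i = -6, -1, -3, 0, the continuity of S' gives the tridiagonal system
  1·M_0 + 4·M_1 + 1·M_2 = 6(Δ_1 - Δ_0) = 30
  1·M_1 + 4·M_2 + 1·M_3 = 6(Δ_2 - Δ_1) = -12
  1·M_2 + 4·M_3 + 1·M_4 = 6(Δ_3 - Δ_2) = 18
Clamped end conditions give two more equations: 2h_0·M_0 + h_0·M_1 = 6(Δ_0 - S'(2)) = -42 and h_3·M_3 + 2h_3·M_4 = 6(S'(6) - Δ_3) = 30.
Hence M_0 = -206/7, M_1 = 118/7, M_2 = -8, M_3 = 22/7, M_4 = 94/7.
On [2, 3], with S_0(x) = a_0 + b_0·(x - 2) + c_0·(x - 2)² + d_0·(x - 2)³: c_0 = M_0/2 = -103/7, d_0 = (M_1 - M_0)/(6h_0) = 54/7, b_0 = Δ_0 - h_0(2M_0 + M_1)/6 = 1.

-14.7143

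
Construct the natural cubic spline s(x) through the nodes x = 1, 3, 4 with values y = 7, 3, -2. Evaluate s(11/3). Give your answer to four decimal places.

-0.1852

With m_i denoting the second derivative at x_i, h_i = 2, 1, and Δ_i = (y_(i+1) − y_i)/h_i = -2, -5:
  2·m_0 + 6·m_1 + 1·m_2 = 6(Δ_1 - Δ_0) = -18
Natural end conditions: m_0 = m_2 = 0.
Solving the tridiagonal system: m_0 = 0, m_1 = -3, m_2 = 0.
On [3, 4], s(x) = 3 - 4·(x - 3) - 3/2·(x - 3)² + 1/2·(x - 3)³.
With (x - 3) = 2/3: s(11/3) = -5/27.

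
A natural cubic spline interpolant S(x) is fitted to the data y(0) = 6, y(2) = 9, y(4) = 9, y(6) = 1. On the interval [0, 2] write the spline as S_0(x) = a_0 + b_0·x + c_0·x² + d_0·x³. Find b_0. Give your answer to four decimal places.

Put σ_i = S'' at the i-th knot. Here h = (2, 2, 2) and Δ = (3/2, 0, -4), so the interior equations h_(i-1)·σ_(i-1) + 2(h_(i-1)+h_i)·σ_i + h_i·σ_(i+1) = 6(Δ_i − Δ_(i-1)) read
  2·σ_0 + 8·σ_1 + 2·σ_2 = 6(Δ_1 - Δ_0) = -9
  2·σ_1 + 8·σ_2 + 2·σ_3 = 6(Δ_2 - Δ_1) = -24
Natural end conditions: σ_0 = σ_3 = 0.
Solving the tridiagonal system: σ_0 = 0, σ_1 = -2/5, σ_2 = -29/10, σ_3 = 0.
On [0, 2], with S_0(x) = a_0 + b_0·x + c_0·x² + d_0·x³: c_0 = σ_0/2 = 0, d_0 = (σ_1 - σ_0)/(6h_0) = -1/30, b_0 = Δ_0 - h_0(2σ_0 + σ_1)/6 = 49/30.

1.6333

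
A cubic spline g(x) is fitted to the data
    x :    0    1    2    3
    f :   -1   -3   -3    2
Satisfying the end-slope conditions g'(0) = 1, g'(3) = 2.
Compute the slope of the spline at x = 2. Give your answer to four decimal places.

With M_i denoting the second derivative at x_i, h_i = 1, 1, 1, and Δ_i = (y_(i+1) − y_i)/h_i = -2, 0, 5:
  1·M_0 + 4·M_1 + 1·M_2 = 6(Δ_1 - Δ_0) = 12
  1·M_1 + 4·M_2 + 1·M_3 = 6(Δ_2 - Δ_1) = 30
Clamped end conditions give two more equations: 2h_0·M_0 + h_0·M_1 = 6(Δ_0 - g'(0)) = -18 and h_2·M_2 + 2h_2·M_3 = 6(g'(3) - Δ_2) = -18.
Solving the tridiagonal system: M_0 = -158/15, M_1 = 46/15, M_2 = 154/15, M_3 = -212/15.
On [2, 3], g'(x) = b_2 + 2c_2·(x - 2) + 3d_2·(x - 2)² with b_2 = Δ_2 - h_2(2M_2 + M_3)/6 = 59/15, c_2 = M_2/2 = 77/15, d_2 = (M_3 - M_2)/(6h_2) = -61/15. So g'(2) = 59/15.

3.9333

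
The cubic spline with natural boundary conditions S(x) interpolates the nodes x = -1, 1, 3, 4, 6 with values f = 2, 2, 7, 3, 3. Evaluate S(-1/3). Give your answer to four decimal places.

1.1968

Write m_i for S''(x_i). With h_i = 2, 2, 1, 2 and divided differences Δ_i = 0, 5/2, -4, 0, the continuity of S' gives the tridiagonal system
  2·m_0 + 8·m_1 + 2·m_2 = 6(Δ_1 - Δ_0) = 15
  2·m_1 + 6·m_2 + 1·m_3 = 6(Δ_2 - Δ_1) = -39
  1·m_2 + 6·m_3 + 2·m_4 = 6(Δ_3 - Δ_2) = 24
Natural end conditions: m_0 = m_4 = 0.
Solving: m_0 = 0, m_1 = 1041/256, m_2 = -561/64, m_3 = 699/128, m_4 = 0.
On [-1, 1], S(x) = 2 - 347/256·(x + 1) + 0·(x + 1)² + 347/1024·(x + 1)³.
With (x + 1) = 2/3: S(-1/3) = 517/432.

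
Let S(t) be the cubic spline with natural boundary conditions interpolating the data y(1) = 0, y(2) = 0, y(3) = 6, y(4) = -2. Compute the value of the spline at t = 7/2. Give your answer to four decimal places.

3.5500

Write σ_i for S''(x_i). With h_i = 1, 1, 1 and divided differences Δ_i = 0, 6, -8, the continuity of S' gives the tridiagonal system
  1·σ_0 + 4·σ_1 + 1·σ_2 = 6(Δ_1 - Δ_0) = 36
  1·σ_1 + 4·σ_2 + 1·σ_3 = 6(Δ_2 - Δ_1) = -84
Natural end conditions: σ_0 = σ_3 = 0.
Solving the tridiagonal system: σ_0 = 0, σ_1 = 76/5, σ_2 = -124/5, σ_3 = 0.
On [3, 4], S(t) = 6 + 4/15·(t - 3) - 62/5·(t - 3)² + 62/15·(t - 3)³.
With (t - 3) = 1/2: S(7/2) = 71/20.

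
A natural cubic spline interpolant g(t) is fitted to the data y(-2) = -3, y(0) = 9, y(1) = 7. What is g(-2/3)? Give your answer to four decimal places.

6.9753

Write M_i for g''(x_i). With h_i = 2, 1 and divided differences Δ_i = 6, -2, the continuity of g' gives the tridiagonal system
  2·M_0 + 6·M_1 + 1·M_2 = 6(Δ_1 - Δ_0) = -48
Natural end conditions: M_0 = M_2 = 0.
Forward elimination and back-substitution give M_0 = 0, M_1 = -8, M_2 = 0.
On [-2, 0], g(t) = -3 + 26/3·(t + 2) + 0·(t + 2)² - 2/3·(t + 2)³.
With (t + 2) = 4/3: g(-2/3) = 565/81.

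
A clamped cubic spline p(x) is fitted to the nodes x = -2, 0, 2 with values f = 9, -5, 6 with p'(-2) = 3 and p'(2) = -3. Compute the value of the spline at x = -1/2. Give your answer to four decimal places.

Write m_i for p''(x_i). With h_i = 2, 2 and divided differences Δ_i = -7, 11/2, the continuity of p' gives the tridiagonal system
  2·m_0 + 8·m_1 + 2·m_2 = 6(Δ_1 - Δ_0) = 75
Clamped end conditions give two more equations: 2h_0·m_0 + h_0·m_1 = 6(Δ_0 - p'(-2)) = -60 and h_1·m_1 + 2h_1·m_2 = 6(p'(2) - Δ_1) = -51.
Forward elimination and back-substitution give m_0 = -207/8, m_1 = 87/4, m_2 = -189/8.
On [-2, 0], p(x) = 9 + 3·(x + 2) - 207/16·(x + 2)² + 127/32·(x + 2)³.
With (x + 2) = 3/2: p(-1/2) = -567/256.

-2.2148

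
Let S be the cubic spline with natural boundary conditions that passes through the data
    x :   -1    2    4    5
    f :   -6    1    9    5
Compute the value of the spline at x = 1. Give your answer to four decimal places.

Put σ_i = S'' at the i-th knot. Here h = (3, 2, 1) and Δ = (7/3, 4, -4), so the interior equations h_(i-1)·σ_(i-1) + 2(h_(i-1)+h_i)·σ_i + h_i·σ_(i+1) = 6(Δ_i − Δ_(i-1)) read
  3·σ_0 + 10·σ_1 + 2·σ_2 = 6(Δ_1 - Δ_0) = 10
  2·σ_1 + 6·σ_2 + 1·σ_3 = 6(Δ_2 - Δ_1) = -48
Natural end conditions: σ_0 = σ_3 = 0.
Solving: σ_0 = 0, σ_1 = 39/14, σ_2 = -125/14, σ_3 = 0.
On [-1, 2], S(x) = -6 + 79/84·(x + 1) + 0·(x + 1)² + 13/84·(x + 1)³.
With (x + 1) = 2: S(1) = -121/42.

-2.8810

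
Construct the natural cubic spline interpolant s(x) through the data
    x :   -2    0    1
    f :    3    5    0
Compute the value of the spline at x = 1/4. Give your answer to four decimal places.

4.0781

Put M_i = s'' at the i-th knot. Here h = (2, 1) and Δ = (1, -5), so the interior equations h_(i-1)·M_(i-1) + 2(h_(i-1)+h_i)·M_i + h_i·M_(i+1) = 6(Δ_i − Δ_(i-1)) read
  2·M_0 + 6·M_1 + 1·M_2 = 6(Δ_1 - Δ_0) = -36
Natural end conditions: M_0 = M_2 = 0.
Hence M_0 = 0, M_1 = -6, M_2 = 0.
On [0, 1], s(x) = 5 - 3·x - 3·x² + 1·x³.
With x = 1/4: s(1/4) = 261/64.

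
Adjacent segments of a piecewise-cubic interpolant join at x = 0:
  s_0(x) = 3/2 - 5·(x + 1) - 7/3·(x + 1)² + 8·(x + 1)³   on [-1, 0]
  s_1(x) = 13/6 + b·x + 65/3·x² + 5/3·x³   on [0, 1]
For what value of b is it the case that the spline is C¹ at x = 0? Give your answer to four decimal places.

14.3333

s_0'(x) = -5 - 14/3·(x + 1) + 24·(x + 1)², so s_0'(0) = 43/3. On the right, s_1'(0) = b, so b = 43/3.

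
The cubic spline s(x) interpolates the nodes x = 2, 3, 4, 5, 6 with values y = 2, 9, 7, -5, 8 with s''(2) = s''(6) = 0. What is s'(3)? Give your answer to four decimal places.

With σ_i denoting the second derivative at x_i, h_i = 1, 1, 1, 1, and Δ_i = (y_(i+1) − y_i)/h_i = 7, -2, -12, 13:
  1·σ_0 + 4·σ_1 + 1·σ_2 = 6(Δ_1 - Δ_0) = -54
  1·σ_1 + 4·σ_2 + 1·σ_3 = 6(Δ_2 - Δ_1) = -60
  1·σ_2 + 4·σ_3 + 1·σ_4 = 6(Δ_3 - Δ_2) = 150
Natural end conditions: σ_0 = σ_4 = 0.
Solving: σ_0 = 0, σ_1 = -15/2, σ_2 = -24, σ_3 = 87/2, σ_4 = 0.
On [3, 4], s'(x) = b_1 + 2c_1·(x - 3) + 3d_1·(x - 3)² with b_1 = Δ_1 - h_1(2σ_1 + σ_2)/6 = 9/2, c_1 = σ_1/2 = -15/4, d_1 = (σ_2 - σ_1)/(6h_1) = -11/4. So s'(3) = 9/2.

4.5000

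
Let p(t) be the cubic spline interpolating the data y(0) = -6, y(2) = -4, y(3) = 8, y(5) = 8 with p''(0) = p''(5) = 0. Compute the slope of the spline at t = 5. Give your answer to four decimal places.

-4.7429

Write σ_i for p''(x_i). With h_i = 2, 1, 2 and divided differences Δ_i = 1, 12, 0, the continuity of p' gives the tridiagonal system
  2·σ_0 + 6·σ_1 + 1·σ_2 = 6(Δ_1 - Δ_0) = 66
  1·σ_1 + 6·σ_2 + 2·σ_3 = 6(Δ_2 - Δ_1) = -72
Natural end conditions: σ_0 = σ_3 = 0.
Forward elimination and back-substitution give σ_0 = 0, σ_1 = 468/35, σ_2 = -498/35, σ_3 = 0.
On [3, 5], p'(t) = b_2 + 2c_2·(t - 3) + 3d_2·(t - 3)² with b_2 = Δ_2 - h_2(2σ_2 + σ_3)/6 = 332/35, c_2 = σ_2/2 = -249/35, d_2 = (σ_3 - σ_2)/(6h_2) = 83/70. So p'(5) = -166/35.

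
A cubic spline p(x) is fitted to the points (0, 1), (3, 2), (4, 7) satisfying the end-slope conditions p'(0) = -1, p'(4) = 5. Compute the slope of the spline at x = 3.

Put M_i = p'' at the i-th knot. Here h = (3, 1) and Δ = (1/3, 5), so the interior equations h_(i-1)·M_(i-1) + 2(h_(i-1)+h_i)·M_i + h_i·M_(i+1) = 6(Δ_i − Δ_(i-1)) read
  3·M_0 + 8·M_1 + 1·M_2 = 6(Δ_1 - Δ_0) = 28
Clamped end conditions give two more equations: 2h_0·M_0 + h_0·M_1 = 6(Δ_0 - p'(0)) = 8 and h_1·M_1 + 2h_1·M_2 = 6(p'(4) - Δ_1) = 0.
Hence M_0 = -2/3, M_1 = 4, M_2 = -2.
On [3, 4], p'(x) = b_1 + 2c_1·(x - 3) + 3d_1·(x - 3)² with b_1 = Δ_1 - h_1(2M_1 + M_2)/6 = 4, c_1 = M_1/2 = 2, d_1 = (M_2 - M_1)/(6h_1) = -1. So p'(3) = 4.

4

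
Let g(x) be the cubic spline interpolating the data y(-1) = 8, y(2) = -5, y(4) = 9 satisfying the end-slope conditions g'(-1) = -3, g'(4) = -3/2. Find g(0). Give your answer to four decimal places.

2.2407

Write σ_i for g''(x_i). With h_i = 3, 2 and divided differences Δ_i = -13/3, 7, the continuity of g' gives the tridiagonal system
  3·σ_0 + 10·σ_1 + 2·σ_2 = 6(Δ_1 - Δ_0) = 68
Clamped end conditions give two more equations: 2h_0·σ_0 + h_0·σ_1 = 6(Δ_0 - g'(-1)) = -8 and h_1·σ_1 + 2h_1·σ_2 = 6(g'(4) - Δ_1) = -51.
Forward elimination and back-substitution give σ_0 = -47/6, σ_1 = 13, σ_2 = -77/4.
On [-1, 2], g(x) = 8 - 3·(x + 1) - 47/12·(x + 1)² + 125/108·(x + 1)³.
With (x + 1) = 1: g(0) = 121/54.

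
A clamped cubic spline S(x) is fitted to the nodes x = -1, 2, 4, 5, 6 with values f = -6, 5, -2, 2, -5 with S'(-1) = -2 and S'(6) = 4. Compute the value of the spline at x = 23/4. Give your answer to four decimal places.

Let M_i = S''(x_i). Step sizes h_i = 3, 2, 1, 1; slopes of the chords Δ_i = (y_(i+1) - y_i)/h_i = 11/3, -7/2, 4, -7.
  3·M_0 + 10·M_1 + 2·M_2 = 6(Δ_1 - Δ_0) = -43
  2·M_1 + 6·M_2 + 1·M_3 = 6(Δ_2 - Δ_1) = 45
  1·M_2 + 4·M_3 + 1·M_4 = 6(Δ_3 - Δ_2) = -66
Clamped end conditions give two more equations: 2h_0·M_0 + h_0·M_1 = 6(Δ_0 - S'(-1)) = 34 and h_3·M_3 + 2h_3·M_4 = 6(S'(6) - Δ_3) = 66.
Solving the tridiagonal system: M_0 = 3481/312, M_1 = -571/52, M_2 = 3467/208, M_3 = -3437/104, M_4 = 10301/208.
On [5, 6], S(x) = 2 - 1763/416·(x - 5) - 3437/208·(x - 5)² + 5725/416·(x - 5)³.
With (x - 5) = 3/4: S(23/4) = -124265/26624.

-4.6674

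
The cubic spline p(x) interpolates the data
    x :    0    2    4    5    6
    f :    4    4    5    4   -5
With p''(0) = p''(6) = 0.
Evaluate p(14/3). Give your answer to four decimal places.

Put σ_i = p'' at the i-th knot. Here h = (2, 2, 1, 1) and Δ = (0, 1/2, -1, -9), so the interior equations h_(i-1)·σ_(i-1) + 2(h_(i-1)+h_i)·σ_i + h_i·σ_(i+1) = 6(Δ_i − Δ_(i-1)) read
  2·σ_0 + 8·σ_1 + 2·σ_2 = 6(Δ_1 - Δ_0) = 3
  2·σ_1 + 6·σ_2 + 1·σ_3 = 6(Δ_2 - Δ_1) = -9
  1·σ_2 + 4·σ_3 + 1·σ_4 = 6(Δ_3 - Δ_2) = -48
Natural end conditions: σ_0 = σ_4 = 0.
Solving the tridiagonal system: σ_0 = 0, σ_1 = 15/56, σ_2 = 3/7, σ_3 = -339/28, σ_4 = 0.
On [4, 5], p(x) = 5 + 7/8·(x - 4) + 3/14·(x - 4)² - 117/56·(x - 4)³.
With (x - 4) = 2/3: p(14/3) = 425/84.

5.0595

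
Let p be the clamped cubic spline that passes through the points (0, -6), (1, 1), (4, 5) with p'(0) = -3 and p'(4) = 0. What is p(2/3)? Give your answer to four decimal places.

-2.4444

Let σ_i = p''(x_i). Step sizes h_i = 1, 3; slopes of the chords Δ_i = (y_(i+1) - y_i)/h_i = 7, 4/3.
  1·σ_0 + 8·σ_1 + 3·σ_2 = 6(Δ_1 - Δ_0) = -34
Clamped end conditions give two more equations: 2h_0·σ_0 + h_0·σ_1 = 6(Δ_0 - p'(0)) = 60 and h_1·σ_1 + 2h_1·σ_2 = 6(p'(4) - Δ_1) = -8.
Forward elimination and back-substitution give σ_0 = 35, σ_1 = -10, σ_2 = 11/3.
On [0, 1], p(t) = -6 - 3·t + 35/2·t² - 15/2·t³.
With t = 2/3: p(2/3) = -22/9.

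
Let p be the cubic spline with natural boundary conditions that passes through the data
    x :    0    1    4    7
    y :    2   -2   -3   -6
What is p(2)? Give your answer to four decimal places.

-3.5951

Let σ_i = p''(x_i). Step sizes h_i = 1, 3, 3; slopes of the chords Δ_i = (y_(i+1) - y_i)/h_i = -4, -1/3, -1.
  1·σ_0 + 8·σ_1 + 3·σ_2 = 6(Δ_1 - Δ_0) = 22
  3·σ_1 + 12·σ_2 + 3·σ_3 = 6(Δ_2 - Δ_1) = -4
Natural end conditions: σ_0 = σ_3 = 0.
Hence σ_0 = 0, σ_1 = 92/29, σ_2 = -98/87, σ_3 = 0.
On [1, 4], p(x) = -2 - 256/87·(x - 1) + 46/29·(x - 1)² - 187/783·(x - 1)³.
With (x - 1) = 1: p(2) = -2815/783.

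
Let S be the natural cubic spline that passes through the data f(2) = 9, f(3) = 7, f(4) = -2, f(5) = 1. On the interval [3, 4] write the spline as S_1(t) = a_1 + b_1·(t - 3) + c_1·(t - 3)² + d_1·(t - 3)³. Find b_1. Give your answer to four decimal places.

-7.3333

Write M_i for S''(x_i). With h_i = 1, 1, 1 and divided differences Δ_i = -2, -9, 3, the continuity of S' gives the tridiagonal system
  1·M_0 + 4·M_1 + 1·M_2 = 6(Δ_1 - Δ_0) = -42
  1·M_1 + 4·M_2 + 1·M_3 = 6(Δ_2 - Δ_1) = 72
Natural end conditions: M_0 = M_3 = 0.
Hence M_0 = 0, M_1 = -16, M_2 = 22, M_3 = 0.
On [3, 4], with S_1(t) = a_1 + b_1·(t - 3) + c_1·(t - 3)² + d_1·(t - 3)³: c_1 = M_1/2 = -8, d_1 = (M_2 - M_1)/(6h_1) = 19/3, b_1 = Δ_1 - h_1(2M_1 + M_2)/6 = -22/3.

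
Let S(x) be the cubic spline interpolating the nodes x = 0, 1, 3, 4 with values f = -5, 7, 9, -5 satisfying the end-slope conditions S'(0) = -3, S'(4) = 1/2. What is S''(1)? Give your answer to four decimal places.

-13.0857

Write M_i for S''(x_i). With h_i = 1, 2, 1 and divided differences Δ_i = 12, 1, -14, the continuity of S' gives the tridiagonal system
  1·M_0 + 6·M_1 + 2·M_2 = 6(Δ_1 - Δ_0) = -66
  2·M_1 + 6·M_2 + 1·M_3 = 6(Δ_2 - Δ_1) = -90
Clamped end conditions give two more equations: 2h_0·M_0 + h_0·M_1 = 6(Δ_0 - S'(0)) = 90 and h_2·M_2 + 2h_2·M_3 = 6(S'(4) - Δ_2) = 87.
Forward elimination and back-substitution give M_0 = 1804/35, M_1 = -458/35, M_2 = -683/35, M_3 = 1864/35.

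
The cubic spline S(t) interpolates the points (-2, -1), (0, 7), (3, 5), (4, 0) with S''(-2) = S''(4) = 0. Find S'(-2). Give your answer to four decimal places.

4.6854

Write m_i for S''(x_i). With h_i = 2, 3, 1 and divided differences Δ_i = 4, -2/3, -5, the continuity of S' gives the tridiagonal system
  2·m_0 + 10·m_1 + 3·m_2 = 6(Δ_1 - Δ_0) = -28
  3·m_1 + 8·m_2 + 1·m_3 = 6(Δ_2 - Δ_1) = -26
Natural end conditions: m_0 = m_3 = 0.
Forward elimination and back-substitution give m_0 = 0, m_1 = -146/71, m_2 = -176/71, m_3 = 0.
On [-2, 0], S'(t) = b_0 + 2c_0·(t + 2) + 3d_0·(t + 2)² with b_0 = Δ_0 - h_0(2m_0 + m_1)/6 = 998/213, c_0 = m_0/2 = 0, d_0 = (m_1 - m_0)/(6h_0) = -73/426. So S'(-2) = 998/213.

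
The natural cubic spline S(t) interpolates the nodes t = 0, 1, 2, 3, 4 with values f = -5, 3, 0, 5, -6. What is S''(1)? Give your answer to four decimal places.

-22.8214

Let M_i = S''(x_i). Step sizes h_i = 1, 1, 1, 1; slopes of the chords Δ_i = (y_(i+1) - y_i)/h_i = 8, -3, 5, -11.
  1·M_0 + 4·M_1 + 1·M_2 = 6(Δ_1 - Δ_0) = -66
  1·M_1 + 4·M_2 + 1·M_3 = 6(Δ_2 - Δ_1) = 48
  1·M_2 + 4·M_3 + 1·M_4 = 6(Δ_3 - Δ_2) = -96
Natural end conditions: M_0 = M_4 = 0.
Hence M_0 = 0, M_1 = -639/28, M_2 = 177/7, M_3 = -849/28, M_4 = 0.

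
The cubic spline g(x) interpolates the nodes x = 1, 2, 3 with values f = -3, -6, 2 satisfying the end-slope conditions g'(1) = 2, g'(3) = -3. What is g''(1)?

Let M_i = g''(x_i). Step sizes h_i = 1, 1; slopes of the chords Δ_i = (y_(i+1) - y_i)/h_i = -3, 8.
  1·M_0 + 4·M_1 + 1·M_2 = 6(Δ_1 - Δ_0) = 66
Clamped end conditions give two more equations: 2h_0·M_0 + h_0·M_1 = 6(Δ_0 - g'(1)) = -30 and h_1·M_1 + 2h_1·M_2 = 6(g'(3) - Δ_1) = -66.
Forward elimination and back-substitution give M_0 = -34, M_1 = 38, M_2 = -52.

-34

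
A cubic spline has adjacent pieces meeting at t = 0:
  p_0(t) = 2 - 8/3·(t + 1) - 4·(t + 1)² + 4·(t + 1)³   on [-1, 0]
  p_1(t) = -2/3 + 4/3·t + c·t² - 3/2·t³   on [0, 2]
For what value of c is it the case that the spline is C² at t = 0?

p_0''(t) = -8 + 24·(t + 1), so p_0''(0) = 16. On the right, p_1''(0) = 2c, so c = 8.

8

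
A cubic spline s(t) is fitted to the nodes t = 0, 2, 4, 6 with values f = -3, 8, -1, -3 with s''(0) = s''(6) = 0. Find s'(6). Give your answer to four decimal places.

Write M_i for s''(x_i). With h_i = 2, 2, 2 and divided differences Δ_i = 11/2, -9/2, -1, the continuity of s' gives the tridiagonal system
  2·M_0 + 8·M_1 + 2·M_2 = 6(Δ_1 - Δ_0) = -60
  2·M_1 + 8·M_2 + 2·M_3 = 6(Δ_2 - Δ_1) = 21
Natural end conditions: M_0 = M_3 = 0.
Forward elimination and back-substitution give M_0 = 0, M_1 = -87/10, M_2 = 24/5, M_3 = 0.
On [4, 6], s'(t) = b_2 + 2c_2·(t - 4) + 3d_2·(t - 4)² with b_2 = Δ_2 - h_2(2M_2 + M_3)/6 = -21/5, c_2 = M_2/2 = 12/5, d_2 = (M_3 - M_2)/(6h_2) = -2/5. So s'(6) = 3/5.

0.6000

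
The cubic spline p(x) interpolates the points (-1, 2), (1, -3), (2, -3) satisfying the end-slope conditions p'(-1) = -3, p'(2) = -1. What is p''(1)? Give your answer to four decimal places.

3.6667

With M_i denoting the second derivative at x_i, h_i = 2, 1, and Δ_i = (y_(i+1) − y_i)/h_i = -5/2, 0:
  2·M_0 + 6·M_1 + 1·M_2 = 6(Δ_1 - Δ_0) = 15
Clamped end conditions give two more equations: 2h_0·M_0 + h_0·M_1 = 6(Δ_0 - p'(-1)) = 3 and h_1·M_1 + 2h_1·M_2 = 6(p'(2) - Δ_1) = -6.
Hence M_0 = -13/12, M_1 = 11/3, M_2 = -29/6.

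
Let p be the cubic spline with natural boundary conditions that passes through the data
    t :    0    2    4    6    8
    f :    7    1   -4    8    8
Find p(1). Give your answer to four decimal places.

Put M_i = p'' at the i-th knot. Here h = (2, 2, 2, 2) and Δ = (-3, -5/2, 6, 0), so the interior equations h_(i-1)·M_(i-1) + 2(h_(i-1)+h_i)·M_i + h_i·M_(i+1) = 6(Δ_i − Δ_(i-1)) read
  2·M_0 + 8·M_1 + 2·M_2 = 6(Δ_1 - Δ_0) = 3
  2·M_1 + 8·M_2 + 2·M_3 = 6(Δ_2 - Δ_1) = 51
  2·M_2 + 8·M_3 + 2·M_4 = 6(Δ_3 - Δ_2) = -36
Natural end conditions: M_0 = M_4 = 0.
Solving the tridiagonal system: M_0 = 0, M_1 = -195/112, M_2 = 237/28, M_3 = -741/112, M_4 = 0.
On [0, 2], p(t) = 7 - 271/112·t + 0·t² - 65/448·t³.
With t = 1: p(1) = 1987/448.

4.4353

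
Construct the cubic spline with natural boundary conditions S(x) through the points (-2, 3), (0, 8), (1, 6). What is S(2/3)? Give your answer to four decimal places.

6.8889

Put M_i = S'' at the i-th knot. Here h = (2, 1) and Δ = (5/2, -2), so the interior equations h_(i-1)·M_(i-1) + 2(h_(i-1)+h_i)·M_i + h_i·M_(i+1) = 6(Δ_i − Δ_(i-1)) read
  2·M_0 + 6·M_1 + 1·M_2 = 6(Δ_1 - Δ_0) = -27
Natural end conditions: M_0 = M_2 = 0.
Solving the tridiagonal system: M_0 = 0, M_1 = -9/2, M_2 = 0.
On [0, 1], S(x) = 8 - 1/2·x - 9/4·x² + 3/4·x³.
With x = 2/3: S(2/3) = 62/9.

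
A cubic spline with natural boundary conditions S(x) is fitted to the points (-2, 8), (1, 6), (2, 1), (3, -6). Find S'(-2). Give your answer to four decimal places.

Put M_i = S'' at the i-th knot. Here h = (3, 1, 1) and Δ = (-2/3, -5, -7), so the interior equations h_(i-1)·M_(i-1) + 2(h_(i-1)+h_i)·M_i + h_i·M_(i+1) = 6(Δ_i − Δ_(i-1)) read
  3·M_0 + 8·M_1 + 1·M_2 = 6(Δ_1 - Δ_0) = -26
  1·M_1 + 4·M_2 + 1·M_3 = 6(Δ_2 - Δ_1) = -12
Natural end conditions: M_0 = M_3 = 0.
Forward elimination and back-substitution give M_0 = 0, M_1 = -92/31, M_2 = -70/31, M_3 = 0.
On [-2, 1], S'(x) = b_0 + 2c_0·(x + 2) + 3d_0·(x + 2)² with b_0 = Δ_0 - h_0(2M_0 + M_1)/6 = 76/93, c_0 = M_0/2 = 0, d_0 = (M_1 - M_0)/(6h_0) = -46/279. So S'(-2) = 76/93.

0.8172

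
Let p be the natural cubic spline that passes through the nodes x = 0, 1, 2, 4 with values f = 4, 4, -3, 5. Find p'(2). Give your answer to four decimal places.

-4.8696

Write σ_i for p''(x_i). With h_i = 1, 1, 2 and divided differences Δ_i = 0, -7, 4, the continuity of p' gives the tridiagonal system
  1·σ_0 + 4·σ_1 + 1·σ_2 = 6(Δ_1 - Δ_0) = -42
  1·σ_1 + 6·σ_2 + 2·σ_3 = 6(Δ_2 - Δ_1) = 66
Natural end conditions: σ_0 = σ_3 = 0.
Solving: σ_0 = 0, σ_1 = -318/23, σ_2 = 306/23, σ_3 = 0.
On [2, 4], p'(x) = b_2 + 2c_2·(x - 2) + 3d_2·(x - 2)² with b_2 = Δ_2 - h_2(2σ_2 + σ_3)/6 = -112/23, c_2 = σ_2/2 = 153/23, d_2 = (σ_3 - σ_2)/(6h_2) = -51/46. So p'(2) = -112/23.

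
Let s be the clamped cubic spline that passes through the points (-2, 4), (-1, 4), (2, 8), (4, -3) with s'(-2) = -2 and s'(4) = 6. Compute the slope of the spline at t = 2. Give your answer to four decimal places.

With σ_i denoting the second derivative at x_i, h_i = 1, 3, 2, and Δ_i = (y_(i+1) − y_i)/h_i = 0, 4/3, -11/2:
  1·σ_0 + 8·σ_1 + 3·σ_2 = 6(Δ_1 - Δ_0) = 8
  3·σ_1 + 10·σ_2 + 2·σ_3 = 6(Δ_2 - Δ_1) = -41
Clamped end conditions give two more equations: 2h_0·σ_0 + h_0·σ_1 = 6(Δ_0 - s'(-2)) = 12 and h_2·σ_2 + 2h_2·σ_3 = 6(s'(4) - Δ_2) = 69.
Solving the tridiagonal system: σ_0 = 305/78, σ_1 = 163/39, σ_2 = -763/78, σ_3 = 1727/78.
On [2, 4], s'(t) = b_2 + 2c_2·(t - 2) + 3d_2·(t - 2)² with b_2 = Δ_2 - h_2(2σ_2 + σ_3)/6 = -248/39, c_2 = σ_2/2 = -763/156, d_2 = (σ_3 - σ_2)/(6h_2) = 415/156. So s'(2) = -248/39.

-6.3590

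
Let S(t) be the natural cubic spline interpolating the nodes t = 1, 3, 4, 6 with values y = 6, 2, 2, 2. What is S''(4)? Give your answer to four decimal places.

Put σ_i = S'' at the i-th knot. Here h = (2, 1, 2) and Δ = (-2, 0, 0), so the interior equations h_(i-1)·σ_(i-1) + 2(h_(i-1)+h_i)·σ_i + h_i·σ_(i+1) = 6(Δ_i − Δ_(i-1)) read
  2·σ_0 + 6·σ_1 + 1·σ_2 = 6(Δ_1 - Δ_0) = 12
  1·σ_1 + 6·σ_2 + 2·σ_3 = 6(Δ_2 - Δ_1) = 0
Natural end conditions: σ_0 = σ_3 = 0.
Hence σ_0 = 0, σ_1 = 72/35, σ_2 = -12/35, σ_3 = 0.

-0.3429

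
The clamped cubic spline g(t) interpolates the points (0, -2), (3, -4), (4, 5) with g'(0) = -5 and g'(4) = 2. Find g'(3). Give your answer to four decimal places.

9.7500

Write M_i for g''(x_i). With h_i = 3, 1 and divided differences Δ_i = -2/3, 9, the continuity of g' gives the tridiagonal system
  3·M_0 + 8·M_1 + 1·M_2 = 6(Δ_1 - Δ_0) = 58
Clamped end conditions give two more equations: 2h_0·M_0 + h_0·M_1 = 6(Δ_0 - g'(0)) = 26 and h_1·M_1 + 2h_1·M_2 = 6(g'(4) - Δ_1) = -42.
Forward elimination and back-substitution give M_0 = -7/6, M_1 = 11, M_2 = -53/2.
On [3, 4], g'(t) = b_1 + 2c_1·(t - 3) + 3d_1·(t - 3)² with b_1 = Δ_1 - h_1(2M_1 + M_2)/6 = 39/4, c_1 = M_1/2 = 11/2, d_1 = (M_2 - M_1)/(6h_1) = -25/4. So g'(3) = 39/4.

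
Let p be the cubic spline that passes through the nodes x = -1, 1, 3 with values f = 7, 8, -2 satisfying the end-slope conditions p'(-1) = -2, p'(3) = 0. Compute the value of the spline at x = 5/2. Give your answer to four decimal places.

-0.7070

Write m_i for p''(x_i). With h_i = 2, 2 and divided differences Δ_i = 1/2, -5, the continuity of p' gives the tridiagonal system
  2·m_0 + 8·m_1 + 2·m_2 = 6(Δ_1 - Δ_0) = -33
Clamped end conditions give two more equations: 2h_0·m_0 + h_0·m_1 = 6(Δ_0 - p'(-1)) = 15 and h_1·m_1 + 2h_1·m_2 = 6(p'(3) - Δ_1) = 30.
Forward elimination and back-substitution give m_0 = 67/8, m_1 = -37/4, m_2 = 97/8.
On [1, 3], p(x) = 8 - 23/8·(x - 1) - 37/8·(x - 1)² + 57/32·(x - 1)³.
With (x - 1) = 3/2: p(5/2) = -181/256.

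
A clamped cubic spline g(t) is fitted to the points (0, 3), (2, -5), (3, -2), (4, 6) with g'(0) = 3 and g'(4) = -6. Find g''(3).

18

Write M_i for g''(x_i). With h_i = 2, 1, 1 and divided differences Δ_i = -4, 3, 8, the continuity of g' gives the tridiagonal system
  2·M_0 + 6·M_1 + 1·M_2 = 6(Δ_1 - Δ_0) = 42
  1·M_1 + 4·M_2 + 1·M_3 = 6(Δ_2 - Δ_1) = 30
Clamped end conditions give two more equations: 2h_0·M_0 + h_0·M_1 = 6(Δ_0 - g'(0)) = -42 and h_2·M_2 + 2h_2·M_3 = 6(g'(4) - Δ_2) = -84.
Hence M_0 = -15, M_1 = 9, M_2 = 18, M_3 = -51.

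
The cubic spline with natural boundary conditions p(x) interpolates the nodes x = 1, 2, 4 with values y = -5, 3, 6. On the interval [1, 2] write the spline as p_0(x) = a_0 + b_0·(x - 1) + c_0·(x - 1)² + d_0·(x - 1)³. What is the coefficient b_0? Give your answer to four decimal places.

9.0833

Put M_i = p'' at the i-th knot. Here h = (1, 2) and Δ = (8, 3/2), so the interior equations h_(i-1)·M_(i-1) + 2(h_(i-1)+h_i)·M_i + h_i·M_(i+1) = 6(Δ_i − Δ_(i-1)) read
  1·M_0 + 6·M_1 + 2·M_2 = 6(Δ_1 - Δ_0) = -39
Natural end conditions: M_0 = M_2 = 0.
Hence M_0 = 0, M_1 = -13/2, M_2 = 0.
On [1, 2], with p_0(x) = a_0 + b_0·(x - 1) + c_0·(x - 1)² + d_0·(x - 1)³: c_0 = M_0/2 = 0, d_0 = (M_1 - M_0)/(6h_0) = -13/12, b_0 = Δ_0 - h_0(2M_0 + M_1)/6 = 109/12.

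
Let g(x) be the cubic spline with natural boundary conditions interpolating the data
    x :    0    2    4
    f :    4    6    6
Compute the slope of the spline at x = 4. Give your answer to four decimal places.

Put M_i = g'' at the i-th knot. Here h = (2, 2) and Δ = (1, 0), so the interior equations h_(i-1)·M_(i-1) + 2(h_(i-1)+h_i)·M_i + h_i·M_(i+1) = 6(Δ_i − Δ_(i-1)) read
  2·M_0 + 8·M_1 + 2·M_2 = 6(Δ_1 - Δ_0) = -6
Natural end conditions: M_0 = M_2 = 0.
Forward elimination and back-substitution give M_0 = 0, M_1 = -3/4, M_2 = 0.
On [2, 4], g'(x) = b_1 + 2c_1·(x - 2) + 3d_1·(x - 2)² with b_1 = Δ_1 - h_1(2M_1 + M_2)/6 = 1/2, c_1 = M_1/2 = -3/8, d_1 = (M_2 - M_1)/(6h_1) = 1/16. So g'(4) = -1/4.

-0.2500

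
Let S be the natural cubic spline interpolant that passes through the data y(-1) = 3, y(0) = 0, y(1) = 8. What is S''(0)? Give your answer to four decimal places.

16.5000

Let σ_i = S''(x_i). Step sizes h_i = 1, 1; slopes of the chords Δ_i = (y_(i+1) - y_i)/h_i = -3, 8.
  1·σ_0 + 4·σ_1 + 1·σ_2 = 6(Δ_1 - Δ_0) = 66
Natural end conditions: σ_0 = σ_2 = 0.
Solving: σ_0 = 0, σ_1 = 33/2, σ_2 = 0.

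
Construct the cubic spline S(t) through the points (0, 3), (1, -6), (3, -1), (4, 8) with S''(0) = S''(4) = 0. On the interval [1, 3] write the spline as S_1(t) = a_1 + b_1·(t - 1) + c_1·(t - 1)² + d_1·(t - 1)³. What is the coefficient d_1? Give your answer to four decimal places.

Put M_i = S'' at the i-th knot. Here h = (1, 2, 1) and Δ = (-9, 5/2, 9), so the interior equations h_(i-1)·M_(i-1) + 2(h_(i-1)+h_i)·M_i + h_i·M_(i+1) = 6(Δ_i − Δ_(i-1)) read
  1·M_0 + 6·M_1 + 2·M_2 = 6(Δ_1 - Δ_0) = 69
  2·M_1 + 6·M_2 + 1·M_3 = 6(Δ_2 - Δ_1) = 39
Natural end conditions: M_0 = M_3 = 0.
Forward elimination and back-substitution give M_0 = 0, M_1 = 21/2, M_2 = 3, M_3 = 0.
On [1, 3], with S_1(t) = a_1 + b_1·(t - 1) + c_1·(t - 1)² + d_1·(t - 1)³: c_1 = M_1/2 = 21/4, d_1 = (M_2 - M_1)/(6h_1) = -5/8, b_1 = Δ_1 - h_1(2M_1 + M_2)/6 = -11/2.

-0.6250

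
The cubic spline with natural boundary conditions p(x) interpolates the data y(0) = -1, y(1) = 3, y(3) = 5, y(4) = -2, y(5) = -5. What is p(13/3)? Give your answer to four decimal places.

-3.5161

Put M_i = p'' at the i-th knot. Here h = (1, 2, 1, 1) and Δ = (4, 1, -7, -3), so the interior equations h_(i-1)·M_(i-1) + 2(h_(i-1)+h_i)·M_i + h_i·M_(i+1) = 6(Δ_i − Δ_(i-1)) read
  1·M_0 + 6·M_1 + 2·M_2 = 6(Δ_1 - Δ_0) = -18
  2·M_1 + 6·M_2 + 1·M_3 = 6(Δ_2 - Δ_1) = -48
  1·M_2 + 4·M_3 + 1·M_4 = 6(Δ_3 - Δ_2) = 24
Natural end conditions: M_0 = M_4 = 0.
Solving: M_0 = 0, M_1 = 9/61, M_2 = -576/61, M_3 = 510/61, M_4 = 0.
On [4, 5], p(x) = -2 - 353/61·(x - 4) + 255/61·(x - 4)² - 85/61·(x - 4)³.
With (x - 4) = 1/3: p(13/3) = -5791/1647.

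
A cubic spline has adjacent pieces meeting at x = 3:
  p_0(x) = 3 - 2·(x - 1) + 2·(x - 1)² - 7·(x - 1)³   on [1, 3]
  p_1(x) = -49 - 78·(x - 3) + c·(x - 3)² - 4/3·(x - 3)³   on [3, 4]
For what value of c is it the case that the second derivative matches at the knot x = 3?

-40

p_0''(x) = 4 - 42·(x - 1), so p_0''(3) = -80. On the right, p_1''(3) = 2c, so c = -40.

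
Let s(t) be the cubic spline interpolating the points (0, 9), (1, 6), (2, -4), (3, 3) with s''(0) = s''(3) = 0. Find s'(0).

0

With M_i denoting the second derivative at x_i, h_i = 1, 1, 1, and Δ_i = (y_(i+1) − y_i)/h_i = -3, -10, 7:
  1·M_0 + 4·M_1 + 1·M_2 = 6(Δ_1 - Δ_0) = -42
  1·M_1 + 4·M_2 + 1·M_3 = 6(Δ_2 - Δ_1) = 102
Natural end conditions: M_0 = M_3 = 0.
Hence M_0 = 0, M_1 = -18, M_2 = 30, M_3 = 0.
On [0, 1], s'(t) = b_0 + 2c_0·t + 3d_0·t² with b_0 = Δ_0 - h_0(2M_0 + M_1)/6 = 0, c_0 = M_0/2 = 0, d_0 = (M_1 - M_0)/(6h_0) = -3. So s'(0) = 0.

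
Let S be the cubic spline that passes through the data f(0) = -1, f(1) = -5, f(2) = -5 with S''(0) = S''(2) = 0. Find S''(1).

6

Let M_i = S''(x_i). Step sizes h_i = 1, 1; slopes of the chords Δ_i = (y_(i+1) - y_i)/h_i = -4, 0.
  1·M_0 + 4·M_1 + 1·M_2 = 6(Δ_1 - Δ_0) = 24
Natural end conditions: M_0 = M_2 = 0.
Forward elimination and back-substitution give M_0 = 0, M_1 = 6, M_2 = 0.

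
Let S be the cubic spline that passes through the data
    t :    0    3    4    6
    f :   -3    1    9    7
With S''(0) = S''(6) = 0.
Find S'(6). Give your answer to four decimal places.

-4.3475

Let m_i = S''(x_i). Step sizes h_i = 3, 1, 2; slopes of the chords Δ_i = (y_(i+1) - y_i)/h_i = 4/3, 8, -1.
  3·m_0 + 8·m_1 + 1·m_2 = 6(Δ_1 - Δ_0) = 40
  1·m_1 + 6·m_2 + 2·m_3 = 6(Δ_2 - Δ_1) = -54
Natural end conditions: m_0 = m_3 = 0.
Forward elimination and back-substitution give m_0 = 0, m_1 = 294/47, m_2 = -472/47, m_3 = 0.
On [4, 6], S'(t) = b_2 + 2c_2·(t - 4) + 3d_2·(t - 4)² with b_2 = Δ_2 - h_2(2m_2 + m_3)/6 = 803/141, c_2 = m_2/2 = -236/47, d_2 = (m_3 - m_2)/(6h_2) = 118/141. So S'(6) = -613/141.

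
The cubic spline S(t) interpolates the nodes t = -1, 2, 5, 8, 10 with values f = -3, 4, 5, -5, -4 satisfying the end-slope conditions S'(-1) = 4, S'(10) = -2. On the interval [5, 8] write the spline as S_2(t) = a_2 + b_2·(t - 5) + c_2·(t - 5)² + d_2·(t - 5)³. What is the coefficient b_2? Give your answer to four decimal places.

With M_i denoting the second derivative at x_i, h_i = 3, 3, 3, 2, and Δ_i = (y_(i+1) − y_i)/h_i = 7/3, 1/3, -10/3, 1/2:
  3·M_0 + 12·M_1 + 3·M_2 = 6(Δ_1 - Δ_0) = -12
  3·M_1 + 12·M_2 + 3·M_3 = 6(Δ_2 - Δ_1) = -22
  3·M_2 + 10·M_3 + 2·M_4 = 6(Δ_3 - Δ_2) = 23
Clamped end conditions give two more equations: 2h_0·M_0 + h_0·M_1 = 6(Δ_0 - S'(-1)) = -10 and h_3·M_3 + 2h_3·M_4 = 6(S'(10) - Δ_3) = -15.
Solving the tridiagonal system: M_0 = -749/426, M_1 = 13/71, M_2 = -1267/426, M_3 = 311/71, M_4 = -1687/284.
On [5, 8], with S_2(t) = a_2 + b_2·(t - 5) + c_2·(t - 5)² + d_2·(t - 5)³: c_2 = M_2/2 = -1267/852, d_2 = (M_3 - M_2)/(6h_2) = 3133/7668, b_2 = Δ_2 - h_2(2M_2 + M_3)/6 = -181/71.

-2.5493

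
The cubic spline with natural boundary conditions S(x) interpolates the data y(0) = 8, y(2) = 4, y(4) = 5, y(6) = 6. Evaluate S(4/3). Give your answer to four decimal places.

Write M_i for S''(x_i). With h_i = 2, 2, 2 and divided differences Δ_i = -2, 1/2, 1/2, the continuity of S' gives the tridiagonal system
  2·M_0 + 8·M_1 + 2·M_2 = 6(Δ_1 - Δ_0) = 15
  2·M_1 + 8·M_2 + 2·M_3 = 6(Δ_2 - Δ_1) = 0
Natural end conditions: M_0 = M_3 = 0.
Solving: M_0 = 0, M_1 = 2, M_2 = -1/2, M_3 = 0.
On [0, 2], S(x) = 8 - 8/3·x + 0·x² + 1/6·x³.
With x = 4/3: S(4/3) = 392/81.

4.8395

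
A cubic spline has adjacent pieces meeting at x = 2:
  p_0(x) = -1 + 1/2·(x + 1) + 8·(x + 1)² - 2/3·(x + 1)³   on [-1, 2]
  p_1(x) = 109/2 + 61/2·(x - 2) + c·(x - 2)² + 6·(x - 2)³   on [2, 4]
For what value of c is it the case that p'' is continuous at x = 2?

2

p_0''(x) = 16 - 4·(x + 1), so p_0''(2) = 4. On the right, p_1''(2) = 2c, so c = 2.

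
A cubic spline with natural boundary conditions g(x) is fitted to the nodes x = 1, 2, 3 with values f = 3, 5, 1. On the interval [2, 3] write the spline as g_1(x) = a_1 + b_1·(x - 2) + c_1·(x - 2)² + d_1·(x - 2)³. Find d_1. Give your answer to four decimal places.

1.5000

Write σ_i for g''(x_i). With h_i = 1, 1 and divided differences Δ_i = 2, -4, the continuity of g' gives the tridiagonal system
  1·σ_0 + 4·σ_1 + 1·σ_2 = 6(Δ_1 - Δ_0) = -36
Natural end conditions: σ_0 = σ_2 = 0.
Solving: σ_0 = 0, σ_1 = -9, σ_2 = 0.
On [2, 3], with g_1(x) = a_1 + b_1·(x - 2) + c_1·(x - 2)² + d_1·(x - 2)³: c_1 = σ_1/2 = -9/2, d_1 = (σ_2 - σ_1)/(6h_1) = 3/2, b_1 = Δ_1 - h_1(2σ_1 + σ_2)/6 = -1.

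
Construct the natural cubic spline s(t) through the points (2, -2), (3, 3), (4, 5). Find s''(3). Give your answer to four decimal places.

With σ_i denoting the second derivative at x_i, h_i = 1, 1, and Δ_i = (y_(i+1) − y_i)/h_i = 5, 2:
  1·σ_0 + 4·σ_1 + 1·σ_2 = 6(Δ_1 - Δ_0) = -18
Natural end conditions: σ_0 = σ_2 = 0.
Forward elimination and back-substitution give σ_0 = 0, σ_1 = -9/2, σ_2 = 0.

-4.5000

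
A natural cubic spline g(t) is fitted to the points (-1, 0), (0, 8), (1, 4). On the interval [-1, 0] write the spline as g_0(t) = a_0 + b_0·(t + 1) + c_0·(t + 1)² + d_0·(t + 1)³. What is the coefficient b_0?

11

With M_i denoting the second derivative at x_i, h_i = 1, 1, and Δ_i = (y_(i+1) − y_i)/h_i = 8, -4:
  1·M_0 + 4·M_1 + 1·M_2 = 6(Δ_1 - Δ_0) = -72
Natural end conditions: M_0 = M_2 = 0.
Forward elimination and back-substitution give M_0 = 0, M_1 = -18, M_2 = 0.
On [-1, 0], with g_0(t) = a_0 + b_0·(t + 1) + c_0·(t + 1)² + d_0·(t + 1)³: c_0 = M_0/2 = 0, d_0 = (M_1 - M_0)/(6h_0) = -3, b_0 = Δ_0 - h_0(2M_0 + M_1)/6 = 11.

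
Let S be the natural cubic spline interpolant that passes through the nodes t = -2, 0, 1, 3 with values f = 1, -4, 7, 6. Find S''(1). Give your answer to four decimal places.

With σ_i denoting the second derivative at x_i, h_i = 2, 1, 2, and Δ_i = (y_(i+1) − y_i)/h_i = -5/2, 11, -1/2:
  2·σ_0 + 6·σ_1 + 1·σ_2 = 6(Δ_1 - Δ_0) = 81
  1·σ_1 + 6·σ_2 + 2·σ_3 = 6(Δ_2 - Δ_1) = -69
Natural end conditions: σ_0 = σ_3 = 0.
Solving the tridiagonal system: σ_0 = 0, σ_1 = 111/7, σ_2 = -99/7, σ_3 = 0.

-14.1429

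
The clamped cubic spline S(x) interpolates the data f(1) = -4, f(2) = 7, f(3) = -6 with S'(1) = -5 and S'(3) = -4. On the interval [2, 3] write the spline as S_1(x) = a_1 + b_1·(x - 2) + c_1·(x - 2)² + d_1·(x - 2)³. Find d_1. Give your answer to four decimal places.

22.7500

With M_i denoting the second derivative at x_i, h_i = 1, 1, and Δ_i = (y_(i+1) − y_i)/h_i = 11, -13:
  1·M_0 + 4·M_1 + 1·M_2 = 6(Δ_1 - Δ_0) = -144
Clamped end conditions give two more equations: 2h_0·M_0 + h_0·M_1 = 6(Δ_0 - S'(1)) = 96 and h_1·M_1 + 2h_1·M_2 = 6(S'(3) - Δ_1) = 54.
Forward elimination and back-substitution give M_0 = 169/2, M_1 = -73, M_2 = 127/2.
On [2, 3], with S_1(x) = a_1 + b_1·(x - 2) + c_1·(x - 2)² + d_1·(x - 2)³: c_1 = M_1/2 = -73/2, d_1 = (M_2 - M_1)/(6h_1) = 91/4, b_1 = Δ_1 - h_1(2M_1 + M_2)/6 = 3/4.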